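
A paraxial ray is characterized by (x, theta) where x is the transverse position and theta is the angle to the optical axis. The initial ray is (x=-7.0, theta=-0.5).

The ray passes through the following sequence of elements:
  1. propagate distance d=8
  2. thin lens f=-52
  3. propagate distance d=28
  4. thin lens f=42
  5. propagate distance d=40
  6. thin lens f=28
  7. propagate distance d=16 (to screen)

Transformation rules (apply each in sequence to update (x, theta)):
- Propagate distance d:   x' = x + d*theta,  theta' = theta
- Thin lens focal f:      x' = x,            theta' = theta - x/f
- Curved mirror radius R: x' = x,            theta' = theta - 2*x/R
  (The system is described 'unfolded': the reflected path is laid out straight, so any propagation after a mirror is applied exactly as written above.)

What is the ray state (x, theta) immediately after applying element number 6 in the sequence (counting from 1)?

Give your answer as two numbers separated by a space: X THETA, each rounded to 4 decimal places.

Answer: -29.9341 1.0938

Derivation:
Initial: x=-7.0000 theta=-0.5000
After 1 (propagate distance d=8): x=-11.0000 theta=-0.5000
After 2 (thin lens f=-52): x=-11.0000 theta=-37/52 (≈-0.7115)
After 3 (propagate distance d=28): x=-402/13 (≈-30.9231) theta=-37/52 (≈-0.7115)
After 4 (thin lens f=42): x=-402/13 (≈-30.9231) theta=9/364 (≈0.0247)
After 5 (propagate distance d=40): x=-2724/91 (≈-29.9341) theta=9/364 (≈0.0247)
After 6 (thin lens f=28): x=-2724/91 (≈-29.9341) theta=2787/2548 (≈1.0938)
Rounded to 4 decimal places: x = -29.9341, theta = 1.0938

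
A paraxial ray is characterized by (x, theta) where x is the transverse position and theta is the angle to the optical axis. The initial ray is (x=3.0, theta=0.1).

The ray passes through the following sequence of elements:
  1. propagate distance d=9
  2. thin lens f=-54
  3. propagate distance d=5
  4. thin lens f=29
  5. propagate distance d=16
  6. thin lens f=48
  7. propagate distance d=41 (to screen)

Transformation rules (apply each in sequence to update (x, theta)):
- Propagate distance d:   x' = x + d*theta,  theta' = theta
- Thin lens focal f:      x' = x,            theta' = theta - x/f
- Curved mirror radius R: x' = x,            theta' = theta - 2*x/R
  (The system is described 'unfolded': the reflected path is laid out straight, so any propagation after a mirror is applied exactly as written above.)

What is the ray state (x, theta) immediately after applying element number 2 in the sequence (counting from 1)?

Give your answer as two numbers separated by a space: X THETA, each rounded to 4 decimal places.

Initial: x=3.0000 theta=0.1000
After 1 (propagate distance d=9): x=3.9000 theta=0.1000
After 2 (thin lens f=-54): x=3.9000 theta=31/180 (≈0.1722)
Rounded to 4 decimal places: x = 3.9000, theta = 0.1722

Answer: 3.9000 0.1722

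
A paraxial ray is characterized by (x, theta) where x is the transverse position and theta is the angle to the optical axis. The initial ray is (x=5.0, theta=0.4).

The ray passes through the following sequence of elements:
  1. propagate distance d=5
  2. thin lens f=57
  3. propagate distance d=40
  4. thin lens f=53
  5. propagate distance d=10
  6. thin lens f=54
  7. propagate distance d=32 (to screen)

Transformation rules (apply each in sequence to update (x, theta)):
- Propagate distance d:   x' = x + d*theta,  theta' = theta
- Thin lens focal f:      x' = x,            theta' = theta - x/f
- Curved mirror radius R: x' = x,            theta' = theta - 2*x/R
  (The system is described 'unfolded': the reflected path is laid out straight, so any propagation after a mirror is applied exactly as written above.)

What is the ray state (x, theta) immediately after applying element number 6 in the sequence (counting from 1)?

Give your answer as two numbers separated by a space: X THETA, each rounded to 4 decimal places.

Answer: 17.4469 -0.3872

Derivation:
Initial: x=5.0000 theta=0.4000
After 1 (propagate distance d=5): x=7.0000 theta=0.4000
After 2 (thin lens f=57): x=7.0000 theta=79/285 (≈0.2772)
After 3 (propagate distance d=40): x=1031/57 (≈18.0877) theta=79/285 (≈0.2772)
After 4 (thin lens f=53): x=1031/57 (≈18.0877) theta=-968/15105 (≈-0.0641)
After 5 (propagate distance d=10): x=17569/1007 (≈17.4469) theta=-968/15105 (≈-0.0641)
After 6 (thin lens f=54): x=17569/1007 (≈17.4469) theta=-105269/271890 (≈-0.3872)
Rounded to 4 decimal places: x = 17.4469, theta = -0.3872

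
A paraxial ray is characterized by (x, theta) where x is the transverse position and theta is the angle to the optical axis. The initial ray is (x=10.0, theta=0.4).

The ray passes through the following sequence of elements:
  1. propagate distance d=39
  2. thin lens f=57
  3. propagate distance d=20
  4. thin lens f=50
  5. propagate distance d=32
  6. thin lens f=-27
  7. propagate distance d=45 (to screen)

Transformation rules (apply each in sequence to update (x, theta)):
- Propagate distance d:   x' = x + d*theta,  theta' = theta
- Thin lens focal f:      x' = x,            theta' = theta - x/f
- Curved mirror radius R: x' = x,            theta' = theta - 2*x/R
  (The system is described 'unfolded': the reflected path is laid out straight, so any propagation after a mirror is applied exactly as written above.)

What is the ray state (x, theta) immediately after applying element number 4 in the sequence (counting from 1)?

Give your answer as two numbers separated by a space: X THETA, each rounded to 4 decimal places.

Initial: x=10.0000 theta=0.4000
After 1 (propagate distance d=39): x=25.6000 theta=0.4000
After 2 (thin lens f=57): x=25.6000 theta=-14/285 (≈-0.0491)
After 3 (propagate distance d=20): x=7016/285 (≈24.6175) theta=-14/285 (≈-0.0491)
After 4 (thin lens f=50): x=7016/285 (≈24.6175) theta=-1286/2375 (≈-0.5415)
Rounded to 4 decimal places: x = 24.6175, theta = -0.5415

Answer: 24.6175 -0.5415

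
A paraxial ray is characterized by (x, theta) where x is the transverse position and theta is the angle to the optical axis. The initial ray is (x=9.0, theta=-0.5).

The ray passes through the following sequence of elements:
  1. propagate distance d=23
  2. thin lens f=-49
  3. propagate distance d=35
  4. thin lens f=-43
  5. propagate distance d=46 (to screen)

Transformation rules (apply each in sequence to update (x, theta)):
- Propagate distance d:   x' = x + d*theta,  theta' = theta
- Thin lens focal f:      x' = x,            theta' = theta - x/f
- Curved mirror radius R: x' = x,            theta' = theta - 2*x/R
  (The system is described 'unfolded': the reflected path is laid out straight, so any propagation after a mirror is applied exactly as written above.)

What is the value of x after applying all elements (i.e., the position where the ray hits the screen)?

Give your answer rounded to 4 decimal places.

Answer: -70.4383

Derivation:
Initial: x=9.0000 theta=-0.5000
After 1 (propagate distance d=23): x=-2.5000 theta=-0.5000
After 2 (thin lens f=-49): x=-2.5000 theta=-27/49 (≈-0.5510)
After 3 (propagate distance d=35): x=-305/14 (≈-21.7857) theta=-27/49 (≈-0.5510)
After 4 (thin lens f=-43): x=-305/14 (≈-21.7857) theta=-4457/4214 (≈-1.0577)
After 5 (propagate distance d=46 (to screen)): x=-296827/4214 (≈-70.4383) theta=-4457/4214 (≈-1.0577)
Rounded to 4 decimal places: x = -70.4383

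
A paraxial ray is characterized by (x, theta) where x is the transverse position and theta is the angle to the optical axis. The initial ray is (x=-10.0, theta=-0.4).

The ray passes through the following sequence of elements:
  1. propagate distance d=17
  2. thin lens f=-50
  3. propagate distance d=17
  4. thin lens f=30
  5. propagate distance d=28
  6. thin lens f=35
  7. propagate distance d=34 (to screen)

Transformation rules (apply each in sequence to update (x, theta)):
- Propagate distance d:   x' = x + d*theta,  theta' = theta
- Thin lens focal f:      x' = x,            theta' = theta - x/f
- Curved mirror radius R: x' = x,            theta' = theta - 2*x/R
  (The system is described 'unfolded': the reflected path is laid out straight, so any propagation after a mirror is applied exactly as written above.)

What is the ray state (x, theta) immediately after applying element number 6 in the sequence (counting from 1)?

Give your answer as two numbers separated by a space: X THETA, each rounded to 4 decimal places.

Answer: -22.5621 0.8857

Derivation:
Initial: x=-10.0000 theta=-0.4000
After 1 (propagate distance d=17): x=-16.8000 theta=-0.4000
After 2 (thin lens f=-50): x=-16.8000 theta=-0.7360
After 3 (propagate distance d=17): x=-29.3120 theta=-0.7360
After 4 (thin lens f=30): x=-29.3120 theta=452/1875 (≈0.2411)
After 5 (propagate distance d=28): x=-42304/1875 (≈-22.5621) theta=452/1875 (≈0.2411)
After 6 (thin lens f=35): x=-42304/1875 (≈-22.5621) theta=58124/65625 (≈0.8857)
Rounded to 4 decimal places: x = -22.5621, theta = 0.8857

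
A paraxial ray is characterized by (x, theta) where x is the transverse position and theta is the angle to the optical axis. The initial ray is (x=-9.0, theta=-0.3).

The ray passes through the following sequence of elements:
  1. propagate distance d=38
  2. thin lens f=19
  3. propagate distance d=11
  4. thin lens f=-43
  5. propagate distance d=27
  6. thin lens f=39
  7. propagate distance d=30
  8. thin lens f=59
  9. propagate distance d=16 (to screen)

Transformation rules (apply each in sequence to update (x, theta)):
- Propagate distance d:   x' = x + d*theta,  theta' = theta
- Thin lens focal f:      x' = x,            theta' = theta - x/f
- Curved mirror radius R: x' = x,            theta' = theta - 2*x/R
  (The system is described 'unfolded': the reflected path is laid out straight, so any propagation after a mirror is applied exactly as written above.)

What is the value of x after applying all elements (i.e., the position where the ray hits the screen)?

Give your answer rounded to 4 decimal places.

Answer: 18.4541

Derivation:
Initial: x=-9.0000 theta=-0.3000
After 1 (propagate distance d=38): x=-20.4000 theta=-0.3000
After 2 (thin lens f=19): x=-20.4000 theta=147/190 (≈0.7737)
After 3 (propagate distance d=11): x=-2259/190 (≈-11.8895) theta=147/190 (≈0.7737)
After 4 (thin lens f=-43): x=-2259/190 (≈-11.8895) theta=2031/4085 (≈0.4972)
After 5 (propagate distance d=27): x=12537/8170 (≈1.5345) theta=2031/4085 (≈0.4972)
After 6 (thin lens f=39): x=12537/8170 (≈1.5345) theta=48627/106210 (≈0.4578)
After 7 (propagate distance d=30): x=1621791/106210 (≈15.2697) theta=48627/106210 (≈0.4578)
After 8 (thin lens f=59): x=1621791/106210 (≈15.2697) theta=623601/3133195 (≈0.1990)
After 9 (propagate distance d=16 (to screen)): x=115640901/6266390 (≈18.4541) theta=623601/3133195 (≈0.1990)
Rounded to 4 decimal places: x = 18.4541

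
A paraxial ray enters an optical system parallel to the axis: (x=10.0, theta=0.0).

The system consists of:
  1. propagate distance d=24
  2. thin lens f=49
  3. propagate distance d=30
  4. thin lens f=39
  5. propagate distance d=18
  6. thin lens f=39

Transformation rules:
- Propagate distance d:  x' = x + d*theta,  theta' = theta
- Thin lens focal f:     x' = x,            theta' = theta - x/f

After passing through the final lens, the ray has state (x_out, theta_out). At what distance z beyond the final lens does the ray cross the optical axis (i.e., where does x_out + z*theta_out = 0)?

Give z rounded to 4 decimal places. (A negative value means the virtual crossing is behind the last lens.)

Answer: -6.0322

Derivation:
Initial: x=10.0000 theta=0.0000
After 1 (propagate distance d=24): x=10.0000 theta=0.0000
After 2 (thin lens f=49): x=10.0000 theta=-10/49 (≈-0.2041)
After 3 (propagate distance d=30): x=190/49 (≈3.8776) theta=-10/49 (≈-0.2041)
After 4 (thin lens f=39): x=190/49 (≈3.8776) theta=-580/1911 (≈-0.3035)
After 5 (propagate distance d=18): x=-1010/637 (≈-1.5856) theta=-580/1911 (≈-0.3035)
After 6 (thin lens f=39): x=-1010/637 (≈-1.5856) theta=-6530/24843 (≈-0.2629)
z_focus = -x_out/theta_out = -(-1010/637)/(-6530/24843) = -3939/653 ≈ -6.0322
Rounded to 4 decimal places: z = -6.0322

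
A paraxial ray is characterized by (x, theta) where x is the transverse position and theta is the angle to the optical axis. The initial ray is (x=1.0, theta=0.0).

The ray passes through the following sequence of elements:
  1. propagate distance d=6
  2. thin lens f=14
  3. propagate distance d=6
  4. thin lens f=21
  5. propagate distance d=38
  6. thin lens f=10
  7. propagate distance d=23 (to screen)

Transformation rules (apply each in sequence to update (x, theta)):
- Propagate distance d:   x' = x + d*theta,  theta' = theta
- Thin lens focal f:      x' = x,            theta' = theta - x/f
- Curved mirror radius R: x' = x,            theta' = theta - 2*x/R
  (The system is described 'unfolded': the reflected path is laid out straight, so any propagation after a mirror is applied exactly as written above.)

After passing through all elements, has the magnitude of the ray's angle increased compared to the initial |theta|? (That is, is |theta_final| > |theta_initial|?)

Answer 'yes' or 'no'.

Answer: yes

Derivation:
Initial: x=1.0000 theta=0.0000
After 1 (propagate distance d=6): x=1.0000 theta=0.0000
After 2 (thin lens f=14): x=1.0000 theta=-1/14 (≈-0.0714)
After 3 (propagate distance d=6): x=4/7 (≈0.5714) theta=-1/14 (≈-0.0714)
After 4 (thin lens f=21): x=4/7 (≈0.5714) theta=-29/294 (≈-0.0986)
After 5 (propagate distance d=38): x=-467/147 (≈-3.1769) theta=-29/294 (≈-0.0986)
After 6 (thin lens f=10): x=-467/147 (≈-3.1769) theta=23/105 (≈0.2190)
After 7 (propagate distance d=23 (to screen)): x=456/245 (≈1.8612) theta=23/105 (≈0.2190)
|theta_initial|=0.0000 |theta_final|=23/105 (≈0.2190) -> increased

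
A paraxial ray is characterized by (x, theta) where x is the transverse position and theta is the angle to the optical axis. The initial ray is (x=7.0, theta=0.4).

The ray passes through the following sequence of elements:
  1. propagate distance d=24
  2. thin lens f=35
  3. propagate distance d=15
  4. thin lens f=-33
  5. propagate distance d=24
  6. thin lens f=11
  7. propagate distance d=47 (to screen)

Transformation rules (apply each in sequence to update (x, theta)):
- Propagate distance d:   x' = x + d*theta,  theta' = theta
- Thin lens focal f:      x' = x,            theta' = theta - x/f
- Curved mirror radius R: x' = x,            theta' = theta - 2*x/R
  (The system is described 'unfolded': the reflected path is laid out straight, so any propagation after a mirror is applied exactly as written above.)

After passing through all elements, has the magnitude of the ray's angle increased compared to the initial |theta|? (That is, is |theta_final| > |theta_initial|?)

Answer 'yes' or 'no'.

Initial: x=7.0000 theta=0.4000
After 1 (propagate distance d=24): x=16.6000 theta=0.4000
After 2 (thin lens f=35): x=16.6000 theta=-13/175 (≈-0.0743)
After 3 (propagate distance d=15): x=542/35 (≈15.4857) theta=-13/175 (≈-0.0743)
After 4 (thin lens f=-33): x=542/35 (≈15.4857) theta=2281/5775 (≈0.3950)
After 5 (propagate distance d=24): x=48058/1925 (≈24.9652) theta=2281/5775 (≈0.3950)
After 6 (thin lens f=11): x=48058/1925 (≈24.9652) theta=-119083/63525 (≈-1.8746)
After 7 (propagate distance d=47 (to screen)): x=-4010987/63525 (≈-63.1403) theta=-119083/63525 (≈-1.8746)
|theta_initial|=0.4000 |theta_final|=119083/63525 (≈1.8746) -> increased

Answer: yes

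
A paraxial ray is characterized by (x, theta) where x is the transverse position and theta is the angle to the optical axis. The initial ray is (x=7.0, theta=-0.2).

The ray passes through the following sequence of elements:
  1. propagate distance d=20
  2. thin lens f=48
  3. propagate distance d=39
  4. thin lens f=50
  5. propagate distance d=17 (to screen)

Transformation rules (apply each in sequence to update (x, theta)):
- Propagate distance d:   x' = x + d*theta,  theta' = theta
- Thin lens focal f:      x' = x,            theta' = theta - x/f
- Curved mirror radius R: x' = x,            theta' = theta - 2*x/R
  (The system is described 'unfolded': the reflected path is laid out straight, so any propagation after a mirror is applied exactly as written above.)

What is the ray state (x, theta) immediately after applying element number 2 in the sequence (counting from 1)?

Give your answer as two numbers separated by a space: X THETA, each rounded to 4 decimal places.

Answer: 3.0000 -0.2625

Derivation:
Initial: x=7.0000 theta=-0.2000
After 1 (propagate distance d=20): x=3.0000 theta=-0.2000
After 2 (thin lens f=48): x=3.0000 theta=-0.2625
Rounded to 4 decimal places: x = 3.0000, theta = -0.2625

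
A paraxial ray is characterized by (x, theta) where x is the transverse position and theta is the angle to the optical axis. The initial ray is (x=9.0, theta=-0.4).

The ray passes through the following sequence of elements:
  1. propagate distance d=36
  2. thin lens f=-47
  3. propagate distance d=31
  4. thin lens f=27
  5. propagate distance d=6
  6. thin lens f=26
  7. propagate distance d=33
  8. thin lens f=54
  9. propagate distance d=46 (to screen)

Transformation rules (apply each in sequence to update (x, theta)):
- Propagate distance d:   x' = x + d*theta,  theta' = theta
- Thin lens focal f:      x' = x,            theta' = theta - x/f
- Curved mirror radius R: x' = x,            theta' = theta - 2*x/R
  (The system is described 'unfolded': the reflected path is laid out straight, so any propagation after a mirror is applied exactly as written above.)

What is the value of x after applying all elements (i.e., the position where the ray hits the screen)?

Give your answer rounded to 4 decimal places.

Answer: 49.7065

Derivation:
Initial: x=9.0000 theta=-0.4000
After 1 (propagate distance d=36): x=-5.4000 theta=-0.4000
After 2 (thin lens f=-47): x=-5.4000 theta=-121/235 (≈-0.5149)
After 3 (propagate distance d=31): x=-1004/47 (≈-21.3617) theta=-121/235 (≈-0.5149)
After 4 (thin lens f=27): x=-1004/47 (≈-21.3617) theta=1753/6345 (≈0.2763)
After 5 (propagate distance d=6): x=-41674/2115 (≈-19.7040) theta=1753/6345 (≈0.2763)
After 6 (thin lens f=26): x=-41674/2115 (≈-19.7040) theta=17060/16497 (≈1.0341)
After 7 (propagate distance d=33): x=396538/27495 (≈14.4222) theta=17060/16497 (≈1.0341)
After 8 (thin lens f=54): x=396538/27495 (≈14.4222) theta=569431/742365 (≈0.7670)
After 9 (propagate distance d=46 (to screen)): x=36900352/742365 (≈49.7065) theta=569431/742365 (≈0.7670)
Rounded to 4 decimal places: x = 49.7065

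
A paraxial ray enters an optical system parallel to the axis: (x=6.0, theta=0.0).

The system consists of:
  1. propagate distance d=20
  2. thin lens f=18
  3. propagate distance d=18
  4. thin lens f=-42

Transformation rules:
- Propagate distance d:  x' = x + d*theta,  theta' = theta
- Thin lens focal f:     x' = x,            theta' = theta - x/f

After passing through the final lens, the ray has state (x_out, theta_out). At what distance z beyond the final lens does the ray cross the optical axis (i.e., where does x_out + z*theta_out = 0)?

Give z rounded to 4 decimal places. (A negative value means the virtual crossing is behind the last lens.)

Answer: 0.0000

Derivation:
Initial: x=6.0000 theta=0.0000
After 1 (propagate distance d=20): x=6.0000 theta=0.0000
After 2 (thin lens f=18): x=6.0000 theta=-1/3 (≈-0.3333)
After 3 (propagate distance d=18): x=0.0000 theta=-1/3 (≈-0.3333)
After 4 (thin lens f=-42): x=0.0000 theta=-1/3 (≈-0.3333)
z_focus = -x_out/theta_out = -(0.0000)/(-1/3) = 0.0000
Rounded to 4 decimal places: z = 0.0000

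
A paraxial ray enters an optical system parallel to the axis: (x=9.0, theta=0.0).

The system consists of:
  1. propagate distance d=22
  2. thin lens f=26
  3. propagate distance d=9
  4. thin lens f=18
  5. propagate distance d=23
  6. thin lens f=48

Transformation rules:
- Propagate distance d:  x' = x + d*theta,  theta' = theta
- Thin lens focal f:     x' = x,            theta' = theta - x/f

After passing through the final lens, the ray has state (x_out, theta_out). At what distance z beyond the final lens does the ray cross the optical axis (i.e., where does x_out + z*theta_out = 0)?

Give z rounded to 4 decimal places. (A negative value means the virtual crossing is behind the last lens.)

Answer: -20.2811

Derivation:
Initial: x=9.0000 theta=0.0000
After 1 (propagate distance d=22): x=9.0000 theta=0.0000
After 2 (thin lens f=26): x=9.0000 theta=-9/26 (≈-0.3462)
After 3 (propagate distance d=9): x=153/26 (≈5.8846) theta=-9/26 (≈-0.3462)
After 4 (thin lens f=18): x=153/26 (≈5.8846) theta=-35/52 (≈-0.6731)
After 5 (propagate distance d=23): x=-499/52 (≈-9.5962) theta=-35/52 (≈-0.6731)
After 6 (thin lens f=48): x=-499/52 (≈-9.5962) theta=-1181/2496 (≈-0.4732)
z_focus = -x_out/theta_out = -(-499/52)/(-1181/2496) = -23952/1181 ≈ -20.2811
Rounded to 4 decimal places: z = -20.2811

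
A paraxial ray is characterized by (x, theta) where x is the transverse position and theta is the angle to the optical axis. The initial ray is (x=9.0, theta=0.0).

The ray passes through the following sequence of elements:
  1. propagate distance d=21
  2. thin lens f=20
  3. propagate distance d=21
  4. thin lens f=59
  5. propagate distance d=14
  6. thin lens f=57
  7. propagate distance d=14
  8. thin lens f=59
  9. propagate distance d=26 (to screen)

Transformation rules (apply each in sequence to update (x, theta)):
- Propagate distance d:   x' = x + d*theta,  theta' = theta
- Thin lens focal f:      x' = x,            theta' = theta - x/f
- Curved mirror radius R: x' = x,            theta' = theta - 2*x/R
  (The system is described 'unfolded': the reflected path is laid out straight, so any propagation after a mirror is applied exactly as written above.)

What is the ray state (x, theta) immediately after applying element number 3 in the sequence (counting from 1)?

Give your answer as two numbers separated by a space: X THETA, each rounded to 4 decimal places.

Initial: x=9.0000 theta=0.0000
After 1 (propagate distance d=21): x=9.0000 theta=0.0000
After 2 (thin lens f=20): x=9.0000 theta=-0.4500
After 3 (propagate distance d=21): x=-0.4500 theta=-0.4500
Rounded to 4 decimal places: x = -0.4500, theta = -0.4500

Answer: -0.4500 -0.4500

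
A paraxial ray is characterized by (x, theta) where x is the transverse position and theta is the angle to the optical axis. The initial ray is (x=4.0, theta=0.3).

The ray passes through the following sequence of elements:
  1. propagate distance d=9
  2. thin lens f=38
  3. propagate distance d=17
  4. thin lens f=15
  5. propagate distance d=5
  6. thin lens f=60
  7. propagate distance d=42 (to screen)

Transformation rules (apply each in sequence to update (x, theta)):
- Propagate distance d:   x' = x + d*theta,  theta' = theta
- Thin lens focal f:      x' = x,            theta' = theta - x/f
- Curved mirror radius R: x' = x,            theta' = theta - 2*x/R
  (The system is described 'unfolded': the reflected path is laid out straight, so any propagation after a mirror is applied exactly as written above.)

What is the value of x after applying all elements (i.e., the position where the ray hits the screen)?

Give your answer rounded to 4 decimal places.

Answer: -17.5066

Derivation:
Initial: x=4.0000 theta=0.3000
After 1 (propagate distance d=9): x=6.7000 theta=0.3000
After 2 (thin lens f=38): x=6.7000 theta=47/380 (≈0.1237)
After 3 (propagate distance d=17): x=669/76 (≈8.8026) theta=47/380 (≈0.1237)
After 4 (thin lens f=15): x=669/76 (≈8.8026) theta=-44/95 (≈-0.4632)
After 5 (propagate distance d=5): x=493/76 (≈6.4868) theta=-44/95 (≈-0.4632)
After 6 (thin lens f=60): x=493/76 (≈6.4868) theta=-521/912 (≈-0.5713)
After 7 (propagate distance d=42 (to screen)): x=-2661/152 (≈-17.5066) theta=-521/912 (≈-0.5713)
Rounded to 4 decimal places: x = -17.5066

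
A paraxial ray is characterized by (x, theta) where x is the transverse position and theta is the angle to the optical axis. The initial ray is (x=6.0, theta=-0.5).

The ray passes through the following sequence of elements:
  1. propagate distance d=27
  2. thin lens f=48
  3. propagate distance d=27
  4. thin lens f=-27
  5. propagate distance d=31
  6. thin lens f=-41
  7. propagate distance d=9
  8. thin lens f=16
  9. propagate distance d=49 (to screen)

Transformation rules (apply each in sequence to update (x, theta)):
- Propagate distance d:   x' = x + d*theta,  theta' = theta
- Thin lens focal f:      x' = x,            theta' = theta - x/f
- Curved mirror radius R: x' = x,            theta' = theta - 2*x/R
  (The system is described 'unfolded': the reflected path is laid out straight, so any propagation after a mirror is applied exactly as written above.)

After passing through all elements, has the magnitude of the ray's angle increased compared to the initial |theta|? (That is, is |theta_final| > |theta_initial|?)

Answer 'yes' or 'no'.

Answer: yes

Derivation:
Initial: x=6.0000 theta=-0.5000
After 1 (propagate distance d=27): x=-7.5000 theta=-0.5000
After 2 (thin lens f=48): x=-7.5000 theta=-11/32 (≈-0.3438)
After 3 (propagate distance d=27): x=-537/32 (≈-16.7813) theta=-11/32 (≈-0.3438)
After 4 (thin lens f=-27): x=-537/32 (≈-16.7813) theta=-139/144 (≈-0.9653)
After 5 (propagate distance d=31): x=-13451/288 (≈-46.7049) theta=-139/144 (≈-0.9653)
After 6 (thin lens f=-41): x=-13451/288 (≈-46.7049) theta=-2761/1312 (≈-2.1044)
After 7 (propagate distance d=9): x=-193783/2952 (≈-65.6446) theta=-2761/1312 (≈-2.1044)
After 8 (thin lens f=16): x=-193783/2952 (≈-65.6446) theta=94387/47232 (≈1.9984)
After 9 (propagate distance d=49 (to screen)): x=508145/15744 (≈32.2755) theta=94387/47232 (≈1.9984)
|theta_initial|=0.5000 |theta_final|=94387/47232 (≈1.9984) -> increased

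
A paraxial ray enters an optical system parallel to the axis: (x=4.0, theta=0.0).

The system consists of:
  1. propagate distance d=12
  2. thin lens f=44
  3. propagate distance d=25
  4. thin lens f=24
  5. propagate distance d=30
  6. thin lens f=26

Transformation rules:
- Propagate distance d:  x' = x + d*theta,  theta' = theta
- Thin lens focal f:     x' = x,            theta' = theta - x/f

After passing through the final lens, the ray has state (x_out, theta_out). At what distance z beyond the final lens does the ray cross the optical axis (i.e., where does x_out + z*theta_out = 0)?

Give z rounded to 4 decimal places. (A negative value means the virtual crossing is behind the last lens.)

Initial: x=4.0000 theta=0.0000
After 1 (propagate distance d=12): x=4.0000 theta=0.0000
After 2 (thin lens f=44): x=4.0000 theta=-1/11 (≈-0.0909)
After 3 (propagate distance d=25): x=19/11 (≈1.7273) theta=-1/11 (≈-0.0909)
After 4 (thin lens f=24): x=19/11 (≈1.7273) theta=-43/264 (≈-0.1629)
After 5 (propagate distance d=30): x=-139/44 (≈-3.1591) theta=-43/264 (≈-0.1629)
After 6 (thin lens f=26): x=-139/44 (≈-3.1591) theta=-71/1716 (≈-0.0414)
z_focus = -x_out/theta_out = -(-139/44)/(-71/1716) = -5421/71 ≈ -76.3521
Rounded to 4 decimal places: z = -76.3521

Answer: -76.3521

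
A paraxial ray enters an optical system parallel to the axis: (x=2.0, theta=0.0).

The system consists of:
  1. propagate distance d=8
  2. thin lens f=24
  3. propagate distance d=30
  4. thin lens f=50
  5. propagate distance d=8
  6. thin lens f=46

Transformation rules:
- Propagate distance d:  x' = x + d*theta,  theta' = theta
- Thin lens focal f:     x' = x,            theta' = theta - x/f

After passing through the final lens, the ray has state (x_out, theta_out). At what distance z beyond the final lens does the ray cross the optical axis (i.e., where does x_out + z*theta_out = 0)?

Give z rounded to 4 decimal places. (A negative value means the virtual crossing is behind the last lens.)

Initial: x=2.0000 theta=0.0000
After 1 (propagate distance d=8): x=2.0000 theta=0.0000
After 2 (thin lens f=24): x=2.0000 theta=-1/12 (≈-0.0833)
After 3 (propagate distance d=30): x=-0.5000 theta=-1/12 (≈-0.0833)
After 4 (thin lens f=50): x=-0.5000 theta=-11/150 (≈-0.0733)
After 5 (propagate distance d=8): x=-163/150 (≈-1.0867) theta=-11/150 (≈-0.0733)
After 6 (thin lens f=46): x=-163/150 (≈-1.0867) theta=-343/6900 (≈-0.0497)
z_focus = -x_out/theta_out = -(-163/150)/(-343/6900) = -7498/343 ≈ -21.8601
Rounded to 4 decimal places: z = -21.8601

Answer: -21.8601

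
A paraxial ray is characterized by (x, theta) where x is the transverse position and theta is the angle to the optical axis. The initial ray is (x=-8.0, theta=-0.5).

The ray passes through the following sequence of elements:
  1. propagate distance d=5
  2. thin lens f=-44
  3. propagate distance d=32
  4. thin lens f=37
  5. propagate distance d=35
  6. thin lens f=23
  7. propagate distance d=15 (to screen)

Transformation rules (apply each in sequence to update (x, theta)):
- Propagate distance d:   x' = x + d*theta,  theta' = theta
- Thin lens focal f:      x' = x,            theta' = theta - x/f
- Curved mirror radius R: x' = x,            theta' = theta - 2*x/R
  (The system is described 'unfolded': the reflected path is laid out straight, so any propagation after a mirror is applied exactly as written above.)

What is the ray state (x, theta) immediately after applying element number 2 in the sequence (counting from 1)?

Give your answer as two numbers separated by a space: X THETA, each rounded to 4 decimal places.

Answer: -10.5000 -0.7386

Derivation:
Initial: x=-8.0000 theta=-0.5000
After 1 (propagate distance d=5): x=-10.5000 theta=-0.5000
After 2 (thin lens f=-44): x=-10.5000 theta=-65/88 (≈-0.7386)
Rounded to 4 decimal places: x = -10.5000, theta = -0.7386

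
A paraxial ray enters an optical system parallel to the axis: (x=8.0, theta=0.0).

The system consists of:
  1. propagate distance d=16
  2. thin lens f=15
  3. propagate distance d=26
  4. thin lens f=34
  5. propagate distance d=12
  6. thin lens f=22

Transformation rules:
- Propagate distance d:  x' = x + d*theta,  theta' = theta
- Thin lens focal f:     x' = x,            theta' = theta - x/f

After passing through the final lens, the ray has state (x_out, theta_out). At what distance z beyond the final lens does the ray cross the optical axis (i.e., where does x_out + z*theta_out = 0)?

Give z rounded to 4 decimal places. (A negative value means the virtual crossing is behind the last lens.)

Answer: 99.3056

Derivation:
Initial: x=8.0000 theta=0.0000
After 1 (propagate distance d=16): x=8.0000 theta=0.0000
After 2 (thin lens f=15): x=8.0000 theta=-8/15 (≈-0.5333)
After 3 (propagate distance d=26): x=-88/15 (≈-5.8667) theta=-8/15 (≈-0.5333)
After 4 (thin lens f=34): x=-88/15 (≈-5.8667) theta=-92/255 (≈-0.3608)
After 5 (propagate distance d=12): x=-520/51 (≈-10.1961) theta=-92/255 (≈-0.3608)
After 6 (thin lens f=22): x=-520/51 (≈-10.1961) theta=96/935 (≈0.1027)
z_focus = -x_out/theta_out = -(-520/51)/(96/935) = 3575/36 ≈ 99.3056
Rounded to 4 decimal places: z = 99.3056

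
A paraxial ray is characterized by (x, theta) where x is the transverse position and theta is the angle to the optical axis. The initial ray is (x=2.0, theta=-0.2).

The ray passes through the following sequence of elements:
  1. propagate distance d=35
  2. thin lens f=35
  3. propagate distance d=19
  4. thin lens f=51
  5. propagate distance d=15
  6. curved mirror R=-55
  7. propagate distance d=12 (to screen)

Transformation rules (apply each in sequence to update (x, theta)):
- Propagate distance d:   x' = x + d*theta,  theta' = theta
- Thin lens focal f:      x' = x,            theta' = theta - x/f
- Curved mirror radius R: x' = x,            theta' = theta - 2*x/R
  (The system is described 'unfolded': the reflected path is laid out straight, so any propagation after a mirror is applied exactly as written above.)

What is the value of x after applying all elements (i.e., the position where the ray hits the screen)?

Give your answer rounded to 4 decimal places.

Answer: -6.6553

Derivation:
Initial: x=2.0000 theta=-0.2000
After 1 (propagate distance d=35): x=-5.0000 theta=-0.2000
After 2 (thin lens f=35): x=-5.0000 theta=-2/35 (≈-0.0571)
After 3 (propagate distance d=19): x=-213/35 (≈-6.0857) theta=-2/35 (≈-0.0571)
After 4 (thin lens f=51): x=-213/35 (≈-6.0857) theta=37/595 (≈0.0622)
After 5 (propagate distance d=15): x=-438/85 (≈-5.1529) theta=37/595 (≈0.0622)
After 6 (curved mirror R=-55): x=-438/85 (≈-5.1529) theta=-241/1925 (≈-0.1252)
After 7 (propagate distance d=12 (to screen)): x=-217794/32725 (≈-6.6553) theta=-241/1925 (≈-0.1252)
Rounded to 4 decimal places: x = -6.6553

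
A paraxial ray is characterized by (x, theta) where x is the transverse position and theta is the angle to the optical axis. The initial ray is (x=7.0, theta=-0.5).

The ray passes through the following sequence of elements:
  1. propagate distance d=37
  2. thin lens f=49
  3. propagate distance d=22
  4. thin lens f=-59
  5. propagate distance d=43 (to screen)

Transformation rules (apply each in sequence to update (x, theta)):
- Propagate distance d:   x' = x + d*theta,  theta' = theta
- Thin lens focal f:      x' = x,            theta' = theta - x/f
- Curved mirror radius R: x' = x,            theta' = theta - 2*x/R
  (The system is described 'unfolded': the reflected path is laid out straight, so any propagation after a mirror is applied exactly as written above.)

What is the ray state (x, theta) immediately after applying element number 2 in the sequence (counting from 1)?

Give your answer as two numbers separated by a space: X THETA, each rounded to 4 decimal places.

Answer: -11.5000 -0.2653

Derivation:
Initial: x=7.0000 theta=-0.5000
After 1 (propagate distance d=37): x=-11.5000 theta=-0.5000
After 2 (thin lens f=49): x=-11.5000 theta=-13/49 (≈-0.2653)
Rounded to 4 decimal places: x = -11.5000, theta = -0.2653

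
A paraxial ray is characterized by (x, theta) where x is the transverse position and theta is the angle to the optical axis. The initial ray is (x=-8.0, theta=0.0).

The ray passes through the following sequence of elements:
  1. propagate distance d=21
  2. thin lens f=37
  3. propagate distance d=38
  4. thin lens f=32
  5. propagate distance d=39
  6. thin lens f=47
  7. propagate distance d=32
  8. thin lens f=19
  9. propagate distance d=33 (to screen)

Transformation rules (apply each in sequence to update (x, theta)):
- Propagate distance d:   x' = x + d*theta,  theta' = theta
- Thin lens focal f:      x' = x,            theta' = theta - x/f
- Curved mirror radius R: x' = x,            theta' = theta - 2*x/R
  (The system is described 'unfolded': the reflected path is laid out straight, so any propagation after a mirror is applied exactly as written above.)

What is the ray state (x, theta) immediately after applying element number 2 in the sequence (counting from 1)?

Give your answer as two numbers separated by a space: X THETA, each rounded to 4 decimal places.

Initial: x=-8.0000 theta=0.0000
After 1 (propagate distance d=21): x=-8.0000 theta=0.0000
After 2 (thin lens f=37): x=-8.0000 theta=8/37 (≈0.2162)
Rounded to 4 decimal places: x = -8.0000, theta = 0.2162

Answer: -8.0000 0.2162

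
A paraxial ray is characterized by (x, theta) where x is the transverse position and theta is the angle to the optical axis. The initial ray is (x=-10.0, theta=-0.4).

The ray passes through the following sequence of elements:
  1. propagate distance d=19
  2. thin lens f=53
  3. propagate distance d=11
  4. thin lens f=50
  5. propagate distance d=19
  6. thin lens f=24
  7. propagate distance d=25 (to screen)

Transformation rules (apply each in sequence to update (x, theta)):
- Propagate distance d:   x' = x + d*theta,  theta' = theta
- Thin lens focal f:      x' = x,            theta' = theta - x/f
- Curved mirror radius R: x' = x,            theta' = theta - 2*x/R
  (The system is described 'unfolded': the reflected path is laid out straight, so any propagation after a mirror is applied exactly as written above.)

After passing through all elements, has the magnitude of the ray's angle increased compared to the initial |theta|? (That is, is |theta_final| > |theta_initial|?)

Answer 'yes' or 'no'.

Initial: x=-10.0000 theta=-0.4000
After 1 (propagate distance d=19): x=-17.6000 theta=-0.4000
After 2 (thin lens f=53): x=-17.6000 theta=-18/265 (≈-0.0679)
After 3 (propagate distance d=11): x=-4862/265 (≈-18.3472) theta=-18/265 (≈-0.0679)
After 4 (thin lens f=50): x=-4862/265 (≈-18.3472) theta=1981/6625 (≈0.2990)
After 5 (propagate distance d=19): x=-83911/6625 (≈-12.6658) theta=1981/6625 (≈0.2990)
After 6 (thin lens f=24): x=-83911/6625 (≈-12.6658) theta=26291/31800 (≈0.8268)
After 7 (propagate distance d=25 (to screen)): x=1272511/159000 (≈8.0032) theta=26291/31800 (≈0.8268)
|theta_initial|=0.4000 |theta_final|=26291/31800 (≈0.8268) -> increased

Answer: yes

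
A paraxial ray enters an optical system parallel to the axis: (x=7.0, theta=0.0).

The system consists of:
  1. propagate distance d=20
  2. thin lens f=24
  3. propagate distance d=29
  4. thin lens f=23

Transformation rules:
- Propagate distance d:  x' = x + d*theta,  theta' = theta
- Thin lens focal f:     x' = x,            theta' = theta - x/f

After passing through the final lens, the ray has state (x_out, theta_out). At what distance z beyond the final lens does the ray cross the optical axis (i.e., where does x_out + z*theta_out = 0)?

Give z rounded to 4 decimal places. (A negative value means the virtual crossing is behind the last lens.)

Answer: -6.3889

Derivation:
Initial: x=7.0000 theta=0.0000
After 1 (propagate distance d=20): x=7.0000 theta=0.0000
After 2 (thin lens f=24): x=7.0000 theta=-7/24 (≈-0.2917)
After 3 (propagate distance d=29): x=-35/24 (≈-1.4583) theta=-7/24 (≈-0.2917)
After 4 (thin lens f=23): x=-35/24 (≈-1.4583) theta=-21/92 (≈-0.2283)
z_focus = -x_out/theta_out = -(-35/24)/(-21/92) = -115/18 ≈ -6.3889
Rounded to 4 decimal places: z = -6.3889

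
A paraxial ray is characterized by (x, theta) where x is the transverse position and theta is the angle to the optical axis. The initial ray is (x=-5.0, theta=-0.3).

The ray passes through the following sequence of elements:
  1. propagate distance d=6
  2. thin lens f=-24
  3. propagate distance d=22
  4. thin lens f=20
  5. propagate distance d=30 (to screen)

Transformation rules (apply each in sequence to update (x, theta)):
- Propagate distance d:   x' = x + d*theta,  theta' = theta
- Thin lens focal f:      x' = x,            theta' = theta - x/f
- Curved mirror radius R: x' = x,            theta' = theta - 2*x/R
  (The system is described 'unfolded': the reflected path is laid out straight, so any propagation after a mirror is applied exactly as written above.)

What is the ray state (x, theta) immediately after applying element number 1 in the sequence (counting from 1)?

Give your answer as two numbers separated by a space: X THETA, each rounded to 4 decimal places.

Answer: -6.8000 -0.3000

Derivation:
Initial: x=-5.0000 theta=-0.3000
After 1 (propagate distance d=6): x=-6.8000 theta=-0.3000
Rounded to 4 decimal places: x = -6.8000, theta = -0.3000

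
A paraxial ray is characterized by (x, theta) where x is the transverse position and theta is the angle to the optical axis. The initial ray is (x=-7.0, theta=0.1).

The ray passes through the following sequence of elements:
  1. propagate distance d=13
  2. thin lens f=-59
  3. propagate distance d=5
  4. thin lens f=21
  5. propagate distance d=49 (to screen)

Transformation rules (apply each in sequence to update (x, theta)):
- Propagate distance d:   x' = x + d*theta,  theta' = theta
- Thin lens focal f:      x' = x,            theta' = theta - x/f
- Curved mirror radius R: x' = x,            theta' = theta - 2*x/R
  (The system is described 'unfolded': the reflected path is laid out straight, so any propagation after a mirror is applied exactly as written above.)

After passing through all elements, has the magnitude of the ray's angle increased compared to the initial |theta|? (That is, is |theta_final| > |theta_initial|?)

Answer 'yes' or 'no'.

Answer: yes

Derivation:
Initial: x=-7.0000 theta=0.1000
After 1 (propagate distance d=13): x=-5.7000 theta=0.1000
After 2 (thin lens f=-59): x=-5.7000 theta=1/295 (≈0.0034)
After 3 (propagate distance d=5): x=-3353/590 (≈-5.6831) theta=1/295 (≈0.0034)
After 4 (thin lens f=21): x=-3353/590 (≈-5.6831) theta=97/354 (≈0.2740)
After 5 (propagate distance d=49 (to screen)): x=6853/885 (≈7.7435) theta=97/354 (≈0.2740)
|theta_initial|=0.1000 |theta_final|=97/354 (≈0.2740) -> increased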